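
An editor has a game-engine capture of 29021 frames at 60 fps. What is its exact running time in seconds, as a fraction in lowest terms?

Running time = 29021 ÷ (60) = 29021 × 1/60 = 29021/60 s.

29021/60 seconds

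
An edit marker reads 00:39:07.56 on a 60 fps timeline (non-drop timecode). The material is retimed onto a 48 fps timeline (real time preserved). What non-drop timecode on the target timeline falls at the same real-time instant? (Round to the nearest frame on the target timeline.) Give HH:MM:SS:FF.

Source frame index: (0×3600 + 39×60 + 7) × 60 + 56 = 140876.
Real time: 140876 / (60) = 35219/15 s.
Target frame: (35219/15) × (48) = 563504/5 ≈ 112700.800 → 112701.
At 48 labels/s: frame 112701 → 00:39:07:45.

00:39:07:45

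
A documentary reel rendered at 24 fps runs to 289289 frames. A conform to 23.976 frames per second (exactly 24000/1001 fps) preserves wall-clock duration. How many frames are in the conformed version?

289000 frames

Target frames = source frames × (target rate / source rate) = 289289 × (24000/1001)/(24) = 289289 × 1000/1001 = 289000.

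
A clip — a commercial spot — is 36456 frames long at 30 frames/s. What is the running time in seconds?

1215.2 seconds

Running time = 36456 / (30) = 1215.2 s.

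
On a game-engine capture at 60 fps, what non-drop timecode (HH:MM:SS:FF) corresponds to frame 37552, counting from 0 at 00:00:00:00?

00:10:25:52

37552 ÷ 60 = 625 full seconds, remainder 52 frames.
625 s = 0 h 10 min 25 s.
Timecode: 00:10:25:52.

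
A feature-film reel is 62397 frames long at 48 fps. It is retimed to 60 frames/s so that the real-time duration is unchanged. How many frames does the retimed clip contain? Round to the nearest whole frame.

Frames at target rate = 62397 × (60) / (48) = 311985/4 ≈ 77996.250.
Nearest whole frame: 77996.

77996 frames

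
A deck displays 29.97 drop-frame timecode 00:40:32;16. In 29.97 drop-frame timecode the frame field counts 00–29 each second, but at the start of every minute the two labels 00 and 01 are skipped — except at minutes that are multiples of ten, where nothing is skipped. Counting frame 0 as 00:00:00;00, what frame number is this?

72904

Complete 10-minute blocks: 4, each 17982 frames → 71928.
Remaining 0 whole minutes in the current block: 0 frames.
Within the current minute: 32 × 30 + 16 = 976. Total = 71928 + 0 + 976 = 72904.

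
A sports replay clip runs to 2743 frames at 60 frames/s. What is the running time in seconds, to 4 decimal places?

Running time = 2743 × 1/60 = 2743/60 s ≈ 45.7167 s.

45.7167 seconds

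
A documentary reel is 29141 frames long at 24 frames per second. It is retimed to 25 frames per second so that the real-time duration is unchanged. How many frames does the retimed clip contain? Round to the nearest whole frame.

Frames at target rate = 29141 × (25) / (24) = 728525/24 ≈ 30355.208.
Nearest whole frame: 30355.

30355 frames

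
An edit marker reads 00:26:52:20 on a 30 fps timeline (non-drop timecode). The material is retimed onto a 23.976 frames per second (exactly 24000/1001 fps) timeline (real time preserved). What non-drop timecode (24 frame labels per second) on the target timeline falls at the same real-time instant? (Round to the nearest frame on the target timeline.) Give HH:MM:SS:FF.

Source frame index: (0×3600 + 26×60 + 52) × 30 + 20 = 48380.
Real time: 48380 / (30) = 4838/3 s.
Target frame: (4838/3) × (24000/1001) = 38704000/1001 ≈ 38665.335 → 38665.
At 24 labels/s: frame 38665 → 00:26:51:01.

00:26:51:01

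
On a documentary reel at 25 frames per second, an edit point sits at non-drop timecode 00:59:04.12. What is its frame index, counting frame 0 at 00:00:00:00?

88612

Total seconds to the label: (0 × 3600 + 59 × 60 + 4) = 3544.
Frame index = 3544 × 25 + 12 = 88612.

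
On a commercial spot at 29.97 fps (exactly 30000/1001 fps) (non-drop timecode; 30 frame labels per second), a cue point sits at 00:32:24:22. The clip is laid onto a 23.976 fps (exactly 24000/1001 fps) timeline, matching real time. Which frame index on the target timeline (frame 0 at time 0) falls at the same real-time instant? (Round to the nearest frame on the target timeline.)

frame 46674

Source frame index: (0×3600 + 32×60 + 24) × 30 + 22 = 58342.
Real time: 58342 / (30000/1001) = 29200171/15000 s.
Target frame: (29200171/15000) × (24000/1001) = 233368/5 ≈ 46673.600 → 46674.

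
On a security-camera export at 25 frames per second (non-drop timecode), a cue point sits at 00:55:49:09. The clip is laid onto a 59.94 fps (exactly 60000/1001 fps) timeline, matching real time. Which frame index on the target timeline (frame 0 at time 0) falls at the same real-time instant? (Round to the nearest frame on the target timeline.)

frame 200761

Source frame index: (0×3600 + 55×60 + 49) × 25 + 9 = 83734.
Real time: 83734 / (25) = 83734/25 s.
Target frame: (83734/25) × (60000/1001) = 28708800/143 ≈ 200760.839 → 200761.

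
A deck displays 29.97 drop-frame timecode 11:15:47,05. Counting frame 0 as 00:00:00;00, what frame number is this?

1215199

Complete 10-minute blocks: 67, each 17982 frames → 1204794.
Remaining 5 whole minutes in the current block: 1800 + 4 × 1798 = 8992 frames.
Within the current minute: 47 × 30 + 5 − 2 = 1413 (labels ;00/;01 skipped at this minute). Total = 1204794 + 8992 + 1413 = 1215199.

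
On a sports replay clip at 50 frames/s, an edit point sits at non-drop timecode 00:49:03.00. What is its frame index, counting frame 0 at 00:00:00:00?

Total seconds to the label: (0 × 3600 + 49 × 60 + 3) = 2943.
Frame index = 2943 × 50 + 0 = 147150.

frame 147150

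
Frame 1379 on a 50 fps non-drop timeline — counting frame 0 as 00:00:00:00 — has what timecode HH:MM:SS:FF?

1379 ÷ 50 = 27 full seconds, remainder 29 frames.
27 s = 0 h 0 min 27 s.
Timecode: 00:00:27:29.

00:00:27:29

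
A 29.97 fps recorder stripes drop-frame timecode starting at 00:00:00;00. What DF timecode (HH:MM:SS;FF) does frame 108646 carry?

01:00:25;04

Each 10-minute DF block holds 10 × 60 × 30 − 9 × 2 = 17982 frames. 108646 ÷ 17982 → 6 full blocks, remainder 754.
Within the partial block the first minute is 1800 frames and each further minute 1798, so 0 further minute boundaries passed. Total skipped labels = 18 × 6 + 2 × 0 = 108.
Non-drop label index = 108646 + 108 = 108754; at 30 labels/s that is 01:00:25:04, i.e. DF 01:00:25;04.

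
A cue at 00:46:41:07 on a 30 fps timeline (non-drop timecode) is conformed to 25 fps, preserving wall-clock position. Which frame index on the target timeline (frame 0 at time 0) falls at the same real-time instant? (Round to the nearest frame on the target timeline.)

frame 70031

Source frame index: (0×3600 + 46×60 + 41) × 30 + 7 = 84037.
Real time: 84037 / (30) = 84037/30 s.
Target frame: (84037/30) × (25) = 420185/6 ≈ 70030.833 → 70031.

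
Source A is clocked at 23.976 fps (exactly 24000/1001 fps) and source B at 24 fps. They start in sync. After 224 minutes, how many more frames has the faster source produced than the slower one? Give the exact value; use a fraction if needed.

46080/143 frames

224 min = 13440 s.
A emits 24000/1001 × 13440 = 46080000/143 frames; B emits 24 × 13440 = 322560.
Difference = 46080/143 frames (≈ 322.2378); B is ahead of A.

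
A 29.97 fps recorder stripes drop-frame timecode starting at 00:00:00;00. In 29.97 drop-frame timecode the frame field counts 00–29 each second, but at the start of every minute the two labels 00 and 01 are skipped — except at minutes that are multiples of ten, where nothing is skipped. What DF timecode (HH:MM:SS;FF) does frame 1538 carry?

Ten DF minutes hold 17982 frames, so frame 1538 lies in block 0 (frames 0–17981) with 1538 frames into that block.
The block's first minute is 1800 frames and the rest 1798 each; 1538 frames reaches minute 0, so 0 × 18 + 0 × 2 = 0 labels have been skipped so far.
Adding those back, label number 1538 + 0 = 1538 at 30 labels/s is 51 s + 8 f = 0 h 0 min 51 s frame 8, i.e. 00:00:51;08.

00:00:51;08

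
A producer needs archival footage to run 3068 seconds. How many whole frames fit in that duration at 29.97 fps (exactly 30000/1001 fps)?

91948 frames

Frames = 3068 × 30000/1001 = 7080000/77 ≈ 91948.0519.
Complete frames: 91948.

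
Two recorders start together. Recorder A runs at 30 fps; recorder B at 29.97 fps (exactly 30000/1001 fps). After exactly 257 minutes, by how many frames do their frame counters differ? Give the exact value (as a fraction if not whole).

257 min = 15420 s.
A emits 30 × 15420 = 462600 frames; B emits 30000/1001 × 15420 = 462600000/1001.
Difference = 462600/1001 frames (≈ 462.1379); B is behind A.

462600/1001 frames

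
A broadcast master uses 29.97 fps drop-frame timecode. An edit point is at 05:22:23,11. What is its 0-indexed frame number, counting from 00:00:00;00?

Complete 10-minute blocks: 32, each 17982 frames → 575424.
Remaining 2 whole minutes in the current block: 1800 + 1 × 1798 = 3598 frames.
Within the current minute: 23 × 30 + 11 − 2 = 699 (labels ;00/;01 skipped at this minute). Total = 575424 + 3598 + 699 = 579721.

579721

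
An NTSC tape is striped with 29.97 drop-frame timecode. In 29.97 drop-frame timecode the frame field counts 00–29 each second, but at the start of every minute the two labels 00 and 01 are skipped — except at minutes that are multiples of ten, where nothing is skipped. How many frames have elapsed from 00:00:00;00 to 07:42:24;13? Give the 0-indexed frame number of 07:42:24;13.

831501

Complete 10-minute blocks: 46, each 17982 frames → 827172.
Remaining 2 whole minutes in the current block: 1800 + 1 × 1798 = 3598 frames.
Within the current minute: 24 × 30 + 13 − 2 = 731 (labels ;00/;01 skipped at this minute). Total = 827172 + 3598 + 731 = 831501.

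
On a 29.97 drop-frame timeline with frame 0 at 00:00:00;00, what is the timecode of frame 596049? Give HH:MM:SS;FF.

05:31:28;05

Each 10-minute DF block holds 10 × 60 × 30 − 9 × 2 = 17982 frames. 596049 ÷ 17982 → 33 full blocks, remainder 2643.
Within the partial block the first minute is 1800 frames and each further minute 1798, so 1 further minute boundary passed. Total skipped labels = 18 × 33 + 2 × 1 = 596.
Non-drop label index = 596049 + 596 = 596645; at 30 labels/s that is 05:31:28:05, i.e. DF 05:31:28;05.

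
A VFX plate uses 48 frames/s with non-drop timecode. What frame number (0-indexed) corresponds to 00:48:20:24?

Total seconds to the label: (0 × 3600 + 48 × 60 + 20) = 2900.
Frame index = 2900 × 48 + 24 = 139224.

139224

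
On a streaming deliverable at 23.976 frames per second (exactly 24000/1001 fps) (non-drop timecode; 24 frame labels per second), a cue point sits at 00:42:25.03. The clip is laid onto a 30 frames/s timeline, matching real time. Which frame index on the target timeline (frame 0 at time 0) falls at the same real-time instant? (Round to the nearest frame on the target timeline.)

frame 76430

Source frame index: (0×3600 + 42×60 + 25) × 24 + 3 = 61083.
Real time: 61083 / (24000/1001) = 20381361/8000 s.
Target frame: (20381361/8000) × (30) = 61144083/800 ≈ 76430.104 → 76430.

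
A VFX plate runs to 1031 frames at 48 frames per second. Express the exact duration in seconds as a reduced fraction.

Running time = 1031 ÷ (48) = 1031 × 1/48 = 1031/48 s.

1031/48 seconds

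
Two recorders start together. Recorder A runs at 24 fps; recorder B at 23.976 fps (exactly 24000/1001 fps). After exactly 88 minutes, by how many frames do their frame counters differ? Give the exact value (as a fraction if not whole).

11520/91 frames

88 min = 5280 s.
A emits 24 × 5280 = 126720 frames; B emits 24000/1001 × 5280 = 11520000/91.
Difference = 11520/91 frames (≈ 126.5934); B is behind A.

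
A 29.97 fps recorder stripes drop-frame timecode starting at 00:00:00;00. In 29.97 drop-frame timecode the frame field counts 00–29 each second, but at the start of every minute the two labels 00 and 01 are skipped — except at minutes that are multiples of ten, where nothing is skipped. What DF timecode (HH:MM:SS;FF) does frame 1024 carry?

00:00:34;04

Ten DF minutes hold 17982 frames, so frame 1024 lies in block 0 (frames 0–17981) with 1024 frames into that block.
The block's first minute is 1800 frames and the rest 1798 each; 1024 frames reaches minute 0, so 0 × 18 + 0 × 2 = 0 labels have been skipped so far.
Adding those back, label number 1024 + 0 = 1024 at 30 labels/s is 34 s + 4 f = 0 h 0 min 34 s frame 4, i.e. 00:00:34;04.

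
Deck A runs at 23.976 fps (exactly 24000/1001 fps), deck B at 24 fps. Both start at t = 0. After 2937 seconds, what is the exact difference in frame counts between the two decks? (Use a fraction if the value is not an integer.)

A emits 24000/1001 × 2937 = 6408000/91 frames; B emits 24 × 2937 = 70488.
Difference = 6408/91 frames (≈ 70.4176); B is ahead of A.

6408/91 frames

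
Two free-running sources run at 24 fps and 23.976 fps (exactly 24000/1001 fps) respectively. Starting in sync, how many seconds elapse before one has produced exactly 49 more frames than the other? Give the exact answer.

49049/24 seconds

The gap grows by |24000/1001 − 24| = 24/1001 frames per second.
Time for a 49-frame gap: 49 ÷ (24/1001) = 49049/24 s.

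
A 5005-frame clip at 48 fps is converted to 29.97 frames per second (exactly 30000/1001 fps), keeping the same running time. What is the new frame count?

3125 frames

Target frames = source frames × (target rate / source rate) = 5005 × (30000/1001)/(48) = 5005 × 625/1001 = 3125.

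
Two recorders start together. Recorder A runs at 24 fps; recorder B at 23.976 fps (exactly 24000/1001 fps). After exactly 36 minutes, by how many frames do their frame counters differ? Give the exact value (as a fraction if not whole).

51840/1001 frames

36 min = 2160 s.
A emits 24 × 2160 = 51840 frames; B emits 24000/1001 × 2160 = 51840000/1001.
Difference = 51840/1001 frames (≈ 51.7882); B is behind A.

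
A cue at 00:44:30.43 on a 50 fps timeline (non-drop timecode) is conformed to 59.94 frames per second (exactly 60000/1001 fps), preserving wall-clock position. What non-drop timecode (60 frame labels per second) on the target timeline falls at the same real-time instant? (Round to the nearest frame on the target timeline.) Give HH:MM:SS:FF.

Source frame index: (0×3600 + 44×60 + 30) × 50 + 43 = 133543.
Real time: 133543 / (50) = 133543/50 s.
Target frame: (133543/50) × (60000/1001) = 160251600/1001 ≈ 160091.508 → 160092.
At 60 labels/s: frame 160092 → 00:44:28:12.

00:44:28:12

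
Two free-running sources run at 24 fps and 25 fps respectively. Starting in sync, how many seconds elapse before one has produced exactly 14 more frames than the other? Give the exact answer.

The gap grows by |25 − 24| = 1 frame per second.
Time for a 14-frame gap: 14 ÷ (1) = 14 s.

14 seconds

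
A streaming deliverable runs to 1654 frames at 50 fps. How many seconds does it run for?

Running time = 1654 / (50) = 33.08 s.

33.08 seconds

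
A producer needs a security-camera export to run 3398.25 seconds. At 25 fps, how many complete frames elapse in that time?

Frames = 3398.25 × 25 = 339825/4 ≈ 84956.2500.
Complete frames: 84956.

84956 frames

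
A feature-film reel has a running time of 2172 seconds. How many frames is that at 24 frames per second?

Frames = 2172 × 24 = 52128.

52128 frames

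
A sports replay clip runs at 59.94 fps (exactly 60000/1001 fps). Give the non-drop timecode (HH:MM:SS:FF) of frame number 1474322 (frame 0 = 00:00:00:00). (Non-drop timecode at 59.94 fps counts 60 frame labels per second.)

06:49:32:02

1474322 ÷ 60 = 24572 full seconds, remainder 2 frames.
24572 s = 6 h 49 min 32 s.
Timecode: 06:49:32:02.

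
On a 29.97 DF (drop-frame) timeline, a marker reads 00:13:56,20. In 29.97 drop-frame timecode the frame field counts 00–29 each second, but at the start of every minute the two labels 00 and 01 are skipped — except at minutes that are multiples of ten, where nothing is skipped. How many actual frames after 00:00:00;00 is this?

25076

Complete 10-minute blocks: 1, each 17982 frames → 17982.
Remaining 3 whole minutes in the current block: 1800 + 2 × 1798 = 5396 frames.
Within the current minute: 56 × 30 + 20 − 2 = 1698 (labels ;00/;01 skipped at this minute). Total = 17982 + 5396 + 1698 = 25076.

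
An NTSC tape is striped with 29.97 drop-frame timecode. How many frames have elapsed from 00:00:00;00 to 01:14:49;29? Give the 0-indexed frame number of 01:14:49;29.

Complete 10-minute blocks: 7, each 17982 frames → 125874.
Remaining 4 whole minutes in the current block: 1800 + 3 × 1798 = 7194 frames.
Within the current minute: 49 × 30 + 29 − 2 = 1497 (labels ;00/;01 skipped at this minute). Total = 125874 + 7194 + 1497 = 134565.

134565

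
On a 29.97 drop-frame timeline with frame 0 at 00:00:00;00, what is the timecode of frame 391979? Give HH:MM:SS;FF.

03:37:59;01

Each 10-minute DF block holds 10 × 60 × 30 − 9 × 2 = 17982 frames. 391979 ÷ 17982 → 21 full blocks, remainder 14357.
Within the partial block the first minute is 1800 frames and each further minute 1798, so 7 further minute boundaries passed. Total skipped labels = 18 × 21 + 2 × 7 = 392.
Non-drop label index = 391979 + 392 = 392371; at 30 labels/s that is 03:37:59:01, i.e. DF 03:37:59;01.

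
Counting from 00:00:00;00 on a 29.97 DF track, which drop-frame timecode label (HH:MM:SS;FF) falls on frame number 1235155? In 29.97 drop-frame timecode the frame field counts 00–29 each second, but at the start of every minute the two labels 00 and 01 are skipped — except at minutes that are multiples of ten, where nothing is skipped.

11:26:53;01

Each 10-minute DF block holds 10 × 60 × 30 − 9 × 2 = 17982 frames. 1235155 ÷ 17982 → 68 full blocks, remainder 12379.
Within the partial block the first minute is 1800 frames and each further minute 1798, so 6 further minute boundaries passed. Total skipped labels = 18 × 68 + 2 × 6 = 1236.
Non-drop label index = 1235155 + 1236 = 1236391; at 30 labels/s that is 11:26:53:01, i.e. DF 11:26:53;01.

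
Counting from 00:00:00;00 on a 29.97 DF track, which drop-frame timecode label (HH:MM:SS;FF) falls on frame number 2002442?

Ten DF minutes hold 17982 frames, so frame 2002442 lies in block 111 (frames 1996002–2013983) with 6440 frames into that block.
The block's first minute is 1800 frames and the rest 1798 each; 6440 frames reaches minute 3, so 111 × 18 + 3 × 2 = 2004 labels have been skipped so far.
Adding those back, label number 2002442 + 2004 = 2004446 at 30 labels/s is 66814 s + 26 f = 18 h 33 min 34 s frame 26, i.e. 18:33:34;26.

18:33:34;26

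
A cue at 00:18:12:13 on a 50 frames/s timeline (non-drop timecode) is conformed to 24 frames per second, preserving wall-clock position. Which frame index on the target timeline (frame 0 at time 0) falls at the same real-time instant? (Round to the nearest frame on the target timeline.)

Source frame index: (0×3600 + 18×60 + 12) × 50 + 13 = 54613.
Real time: 54613 / (50) = 54613/50 s.
Target frame: (54613/50) × (24) = 655356/25 ≈ 26214.240 → 26214.

frame 26214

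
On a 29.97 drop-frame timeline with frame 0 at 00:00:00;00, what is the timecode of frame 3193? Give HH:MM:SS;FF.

Ten DF minutes hold 17982 frames, so frame 3193 lies in block 0 (frames 0–17981) with 3193 frames into that block.
The block's first minute is 1800 frames and the rest 1798 each; 3193 frames reaches minute 1, so 0 × 18 + 1 × 2 = 2 labels have been skipped so far.
Adding those back, label number 3193 + 2 = 3195 at 30 labels/s is 106 s + 15 f = 0 h 1 min 46 s frame 15, i.e. 00:01:46;15.

00:01:46;15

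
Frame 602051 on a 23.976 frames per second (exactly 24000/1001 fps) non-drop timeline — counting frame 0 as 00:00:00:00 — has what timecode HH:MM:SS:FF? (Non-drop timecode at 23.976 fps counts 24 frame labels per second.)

06:58:05:11

602051 ÷ 24 = 25085 full seconds, remainder 11 frames.
25085 s = 6 h 58 min 5 s.
Timecode: 06:58:05:11.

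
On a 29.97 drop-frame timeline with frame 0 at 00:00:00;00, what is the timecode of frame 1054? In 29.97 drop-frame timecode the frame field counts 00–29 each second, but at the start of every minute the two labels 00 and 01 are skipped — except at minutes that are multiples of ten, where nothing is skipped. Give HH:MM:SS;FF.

00:00:35;04

Ten DF minutes hold 17982 frames, so frame 1054 lies in block 0 (frames 0–17981) with 1054 frames into that block.
The block's first minute is 1800 frames and the rest 1798 each; 1054 frames reaches minute 0, so 0 × 18 + 0 × 2 = 0 labels have been skipped so far.
Adding those back, label number 1054 + 0 = 1054 at 30 labels/s is 35 s + 4 f = 0 h 0 min 35 s frame 4, i.e. 00:00:35;04.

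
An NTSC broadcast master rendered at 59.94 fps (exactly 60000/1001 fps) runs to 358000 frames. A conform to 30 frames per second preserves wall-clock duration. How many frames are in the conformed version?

Target frames = source frames × (target rate / source rate) = 358000 × (30)/(60000/1001) = 358000 × 1001/2000 = 179179.

179179 frames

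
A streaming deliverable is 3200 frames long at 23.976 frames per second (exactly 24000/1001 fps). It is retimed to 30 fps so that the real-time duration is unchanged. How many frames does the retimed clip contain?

4004 frames

Target frames = source frames × (target rate / source rate) = 3200 × (30)/(24000/1001) = 3200 × 1001/800 = 4004.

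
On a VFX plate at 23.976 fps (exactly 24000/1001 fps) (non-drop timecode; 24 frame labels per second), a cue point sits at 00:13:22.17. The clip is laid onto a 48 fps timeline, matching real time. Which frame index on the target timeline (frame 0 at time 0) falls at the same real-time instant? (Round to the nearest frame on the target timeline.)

frame 38569

Source frame index: (0×3600 + 13×60 + 22) × 24 + 17 = 19265.
Real time: 19265 / (24000/1001) = 3856853/4800 s.
Target frame: (3856853/4800) × (48) = 3856853/100 ≈ 38568.530 → 38569.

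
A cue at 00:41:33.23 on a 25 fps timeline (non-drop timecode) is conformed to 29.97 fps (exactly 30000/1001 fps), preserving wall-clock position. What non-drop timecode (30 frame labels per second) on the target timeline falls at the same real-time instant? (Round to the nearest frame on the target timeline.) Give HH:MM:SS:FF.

Source frame index: (0×3600 + 41×60 + 33) × 25 + 23 = 62348.
Real time: 62348 / (25) = 62348/25 s.
Target frame: (62348/25) × (30000/1001) = 523200/7 ≈ 74742.857 → 74743.
At 30 labels/s: frame 74743 → 00:41:31:13.

00:41:31:13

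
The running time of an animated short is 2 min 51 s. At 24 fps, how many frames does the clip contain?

2 min 51 s = 171 s.
Frames = 171 × 24 = 4104.

4104 frames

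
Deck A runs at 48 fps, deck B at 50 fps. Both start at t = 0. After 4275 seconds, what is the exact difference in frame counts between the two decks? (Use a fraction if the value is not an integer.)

8550 frames

A emits 48 × 4275 = 205200 frames; B emits 50 × 4275 = 213750.
Difference = 8550 frames; B is ahead of A.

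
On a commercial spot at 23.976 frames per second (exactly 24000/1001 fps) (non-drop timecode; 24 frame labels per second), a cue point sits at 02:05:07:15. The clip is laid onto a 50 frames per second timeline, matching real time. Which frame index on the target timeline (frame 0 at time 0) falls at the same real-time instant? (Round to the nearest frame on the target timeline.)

Source frame index: (2×3600 + 5×60 + 7) × 24 + 15 = 180183.
Real time: 180183 / (24000/1001) = 60121061/8000 s.
Target frame: (60121061/8000) × (50) = 60121061/160 ≈ 375756.631 → 375757.

frame 375757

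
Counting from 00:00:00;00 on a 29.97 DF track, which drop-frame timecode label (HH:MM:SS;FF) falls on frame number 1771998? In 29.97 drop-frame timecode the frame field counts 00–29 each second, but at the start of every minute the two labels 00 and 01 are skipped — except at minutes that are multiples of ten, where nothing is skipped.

16:25:25;22

Each 10-minute DF block holds 10 × 60 × 30 − 9 × 2 = 17982 frames. 1771998 ÷ 17982 → 98 full blocks, remainder 9762.
Within the partial block the first minute is 1800 frames and each further minute 1798, so 5 further minute boundaries passed. Total skipped labels = 18 × 98 + 2 × 5 = 1774.
Non-drop label index = 1771998 + 1774 = 1773772; at 30 labels/s that is 16:25:25:22, i.e. DF 16:25:25;22.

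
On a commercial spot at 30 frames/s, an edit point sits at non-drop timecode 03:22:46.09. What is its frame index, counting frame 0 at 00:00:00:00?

frame 364989

Total seconds to the label: (3 × 3600 + 22 × 60 + 46) = 12166.
Frame index = 12166 × 30 + 9 = 364989.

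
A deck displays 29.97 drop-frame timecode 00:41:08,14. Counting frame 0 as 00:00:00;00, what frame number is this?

As if non-drop at 30 labels/s: (0 × 3600 + 41 × 60 + 8) × 30 + 14 = 74054.
Minute boundaries passed: 41; those not divisible by 10: 41 − 4 = 37; dropped labels = 2 × 37 = 74.
Actual frame index = 74054 − 74 = 73980.

73980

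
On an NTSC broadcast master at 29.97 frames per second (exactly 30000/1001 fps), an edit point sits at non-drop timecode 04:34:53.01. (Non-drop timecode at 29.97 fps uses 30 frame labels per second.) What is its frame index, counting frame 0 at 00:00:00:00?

494791

Total seconds to the label: (4 × 3600 + 34 × 60 + 53) = 16493.
Frame index = 16493 × 30 + 1 = 494791.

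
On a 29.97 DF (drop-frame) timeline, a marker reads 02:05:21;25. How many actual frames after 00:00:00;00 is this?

225429

Complete 10-minute blocks: 12, each 17982 frames → 215784.
Remaining 5 whole minutes in the current block: 1800 + 4 × 1798 = 8992 frames.
Within the current minute: 21 × 30 + 25 − 2 = 653 (labels ;00/;01 skipped at this minute). Total = 215784 + 8992 + 653 = 225429.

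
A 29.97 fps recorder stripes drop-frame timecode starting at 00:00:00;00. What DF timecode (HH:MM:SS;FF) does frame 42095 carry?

Each 10-minute DF block holds 10 × 60 × 30 − 9 × 2 = 17982 frames. 42095 ÷ 17982 → 2 full blocks, remainder 6131.
Within the partial block the first minute is 1800 frames and each further minute 1798, so 3 further minute boundaries passed. Total skipped labels = 18 × 2 + 2 × 3 = 42.
Non-drop label index = 42095 + 42 = 42137; at 30 labels/s that is 00:23:24:17, i.e. DF 00:23:24;17.

00:23:24;17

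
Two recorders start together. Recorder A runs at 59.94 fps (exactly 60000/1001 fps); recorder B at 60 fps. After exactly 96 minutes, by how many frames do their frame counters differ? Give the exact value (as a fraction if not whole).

345600/1001 frames

96 min = 5760 s.
A emits 60000/1001 × 5760 = 345600000/1001 frames; B emits 60 × 5760 = 345600.
Difference = 345600/1001 frames (≈ 345.2547); B is ahead of A.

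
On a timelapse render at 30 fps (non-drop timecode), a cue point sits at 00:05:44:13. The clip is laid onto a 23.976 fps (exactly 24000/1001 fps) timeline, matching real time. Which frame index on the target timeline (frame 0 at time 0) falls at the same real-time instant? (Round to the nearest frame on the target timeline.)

Source frame index: (0×3600 + 5×60 + 44) × 30 + 13 = 10333.
Real time: 10333 / (30) = 10333/30 s.
Target frame: (10333/30) × (24000/1001) = 8266400/1001 ≈ 8258.142 → 8258.

frame 8258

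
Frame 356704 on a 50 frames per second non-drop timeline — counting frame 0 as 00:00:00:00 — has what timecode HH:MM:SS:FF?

01:58:54:04

356704 ÷ 50 = 7134 full seconds, remainder 4 frames.
7134 s = 1 h 58 min 54 s.
Timecode: 01:58:54:04.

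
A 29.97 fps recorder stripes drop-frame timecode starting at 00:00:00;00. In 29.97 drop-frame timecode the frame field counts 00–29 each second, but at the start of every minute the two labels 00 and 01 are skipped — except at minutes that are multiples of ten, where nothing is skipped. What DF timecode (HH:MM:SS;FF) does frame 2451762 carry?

22:43:27;06

Ten DF minutes hold 17982 frames, so frame 2451762 lies in block 136 (frames 2445552–2463533) with 6210 frames into that block.
The block's first minute is 1800 frames and the rest 1798 each; 6210 frames reaches minute 3, so 136 × 18 + 3 × 2 = 2454 labels have been skipped so far.
Adding those back, label number 2451762 + 2454 = 2454216 at 30 labels/s is 81807 s + 6 f = 22 h 43 min 27 s frame 6, i.e. 22:43:27;06.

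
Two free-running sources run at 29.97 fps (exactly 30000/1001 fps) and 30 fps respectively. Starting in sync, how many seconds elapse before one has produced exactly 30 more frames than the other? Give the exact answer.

1001 seconds

The gap grows by |30 − 30000/1001| = 30/1001 frames per second.
Time for a 30-frame gap: 30 ÷ (30/1001) = 1001 s.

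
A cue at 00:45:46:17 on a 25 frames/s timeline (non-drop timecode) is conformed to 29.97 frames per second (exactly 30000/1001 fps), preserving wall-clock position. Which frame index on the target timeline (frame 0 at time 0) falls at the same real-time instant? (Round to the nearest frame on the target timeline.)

frame 82318

Source frame index: (0×3600 + 45×60 + 46) × 25 + 17 = 68667.
Real time: 68667 / (25) = 68667/25 s.
Target frame: (68667/25) × (30000/1001) = 82400400/1001 ≈ 82318.082 → 82318.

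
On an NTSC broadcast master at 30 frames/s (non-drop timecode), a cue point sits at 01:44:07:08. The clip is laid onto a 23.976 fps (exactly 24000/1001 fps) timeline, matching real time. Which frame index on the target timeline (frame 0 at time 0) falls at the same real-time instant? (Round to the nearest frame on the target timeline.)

Source frame index: (1×3600 + 44×60 + 7) × 30 + 8 = 187418.
Real time: 187418 / (30) = 93709/15 s.
Target frame: (93709/15) × (24000/1001) = 1947200/13 ≈ 149784.615 → 149785.

frame 149785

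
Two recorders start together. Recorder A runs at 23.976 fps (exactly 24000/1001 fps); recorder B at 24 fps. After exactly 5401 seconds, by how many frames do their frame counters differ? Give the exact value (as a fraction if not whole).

11784/91 frames

A emits 24000/1001 × 5401 = 11784000/91 frames; B emits 24 × 5401 = 129624.
Difference = 11784/91 frames (≈ 129.4945); B is ahead of A.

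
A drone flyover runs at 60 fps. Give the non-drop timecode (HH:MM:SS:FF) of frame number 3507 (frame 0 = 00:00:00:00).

00:00:58:27

3507 ÷ 60 = 58 full seconds, remainder 27 frames.
58 s = 0 h 0 min 58 s.
Timecode: 00:00:58:27.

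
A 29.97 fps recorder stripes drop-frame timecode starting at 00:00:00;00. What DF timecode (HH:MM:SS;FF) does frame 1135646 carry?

10:31:32;22

Ten DF minutes hold 17982 frames, so frame 1135646 lies in block 63 (frames 1132866–1150847) with 2780 frames into that block.
The block's first minute is 1800 frames and the rest 1798 each; 2780 frames reaches minute 1, so 63 × 18 + 1 × 2 = 1136 labels have been skipped so far.
Adding those back, label number 1135646 + 1136 = 1136782 at 30 labels/s is 37892 s + 22 f = 10 h 31 min 32 s frame 22, i.e. 10:31:32;22.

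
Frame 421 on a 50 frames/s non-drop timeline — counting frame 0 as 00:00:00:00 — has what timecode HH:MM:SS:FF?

00:00:08:21

421 ÷ 50 = 8 full seconds, remainder 21 frames.
8 s = 0 h 0 min 8 s.
Timecode: 00:00:08:21.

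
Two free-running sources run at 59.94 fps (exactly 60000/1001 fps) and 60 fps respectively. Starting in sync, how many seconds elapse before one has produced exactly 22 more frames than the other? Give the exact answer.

The gap grows by |60 − 60000/1001| = 60/1001 frames per second.
Time for a 22-frame gap: 22 ÷ (60/1001) = 11011/30 s.

11011/30 seconds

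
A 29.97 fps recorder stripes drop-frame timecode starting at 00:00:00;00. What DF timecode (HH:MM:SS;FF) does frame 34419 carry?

Each 10-minute DF block holds 10 × 60 × 30 − 9 × 2 = 17982 frames. 34419 ÷ 17982 → 1 full block, remainder 16437.
Within the partial block the first minute is 1800 frames and each further minute 1798, so 9 further minute boundaries passed. Total skipped labels = 18 × 1 + 2 × 9 = 36.
Non-drop label index = 34419 + 36 = 34455; at 30 labels/s that is 00:19:08:15, i.e. DF 00:19:08;15.

00:19:08;15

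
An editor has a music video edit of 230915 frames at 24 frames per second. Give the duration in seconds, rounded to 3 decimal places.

9621.458 seconds

Running time = 230915 × 1/24 = 230915/24 s ≈ 9621.458 s.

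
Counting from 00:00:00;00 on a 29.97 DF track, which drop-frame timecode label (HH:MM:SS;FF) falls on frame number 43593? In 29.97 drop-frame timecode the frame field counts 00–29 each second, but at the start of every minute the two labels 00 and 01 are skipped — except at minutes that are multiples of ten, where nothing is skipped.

00:24:14;17

Each 10-minute DF block holds 10 × 60 × 30 − 9 × 2 = 17982 frames. 43593 ÷ 17982 → 2 full blocks, remainder 7629.
Within the partial block the first minute is 1800 frames and each further minute 1798, so 4 further minute boundaries passed. Total skipped labels = 18 × 2 + 2 × 4 = 44.
Non-drop label index = 43593 + 44 = 43637; at 30 labels/s that is 00:24:14:17, i.e. DF 00:24:14;17.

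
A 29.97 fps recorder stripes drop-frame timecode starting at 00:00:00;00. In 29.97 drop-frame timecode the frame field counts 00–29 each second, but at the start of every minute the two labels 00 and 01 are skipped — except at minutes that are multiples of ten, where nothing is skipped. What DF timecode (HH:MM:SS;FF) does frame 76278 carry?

00:42:25;04

Each 10-minute DF block holds 10 × 60 × 30 − 9 × 2 = 17982 frames. 76278 ÷ 17982 → 4 full blocks, remainder 4350.
Within the partial block the first minute is 1800 frames and each further minute 1798, so 2 further minute boundaries passed. Total skipped labels = 18 × 4 + 2 × 2 = 76.
Non-drop label index = 76278 + 76 = 76354; at 30 labels/s that is 00:42:25:04, i.e. DF 00:42:25;04.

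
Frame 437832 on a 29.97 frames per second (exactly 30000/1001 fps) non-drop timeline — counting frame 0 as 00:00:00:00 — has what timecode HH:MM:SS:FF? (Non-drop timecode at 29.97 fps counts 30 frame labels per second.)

04:03:14:12

437832 ÷ 30 = 14594 full seconds, remainder 12 frames.
14594 s = 4 h 3 min 14 s.
Timecode: 04:03:14:12.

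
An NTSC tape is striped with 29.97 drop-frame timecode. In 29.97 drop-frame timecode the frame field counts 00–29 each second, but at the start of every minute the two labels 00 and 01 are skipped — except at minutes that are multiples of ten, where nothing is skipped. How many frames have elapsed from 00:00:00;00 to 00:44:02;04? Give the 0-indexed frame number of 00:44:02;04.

Complete 10-minute blocks: 4, each 17982 frames → 71928.
Remaining 4 whole minutes in the current block: 1800 + 3 × 1798 = 7194 frames.
Within the current minute: 2 × 30 + 4 − 2 = 62 (labels ;00/;01 skipped at this minute). Total = 71928 + 7194 + 62 = 79184.

79184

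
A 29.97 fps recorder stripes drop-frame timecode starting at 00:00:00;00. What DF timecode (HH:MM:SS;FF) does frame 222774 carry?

02:03:53;06

Each 10-minute DF block holds 10 × 60 × 30 − 9 × 2 = 17982 frames. 222774 ÷ 17982 → 12 full blocks, remainder 6990.
Within the partial block the first minute is 1800 frames and each further minute 1798, so 3 further minute boundaries passed. Total skipped labels = 18 × 12 + 2 × 3 = 222.
Non-drop label index = 222774 + 222 = 222996; at 30 labels/s that is 02:03:53:06, i.e. DF 02:03:53;06.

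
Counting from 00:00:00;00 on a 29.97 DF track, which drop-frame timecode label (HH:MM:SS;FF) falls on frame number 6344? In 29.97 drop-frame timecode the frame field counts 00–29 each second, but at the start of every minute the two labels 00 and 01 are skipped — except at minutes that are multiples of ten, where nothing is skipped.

Ten DF minutes hold 17982 frames, so frame 6344 lies in block 0 (frames 0–17981) with 6344 frames into that block.
The block's first minute is 1800 frames and the rest 1798 each; 6344 frames reaches minute 3, so 0 × 18 + 3 × 2 = 6 labels have been skipped so far.
Adding those back, label number 6344 + 6 = 6350 at 30 labels/s is 211 s + 20 f = 0 h 3 min 31 s frame 20, i.e. 00:03:31;20.

00:03:31;20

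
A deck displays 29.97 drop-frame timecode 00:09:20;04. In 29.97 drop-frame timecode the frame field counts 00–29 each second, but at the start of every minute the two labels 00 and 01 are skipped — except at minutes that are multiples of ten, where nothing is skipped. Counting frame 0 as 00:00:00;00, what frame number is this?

16786

As if non-drop at 30 labels/s: (0 × 3600 + 9 × 60 + 20) × 30 + 4 = 16804.
Minute boundaries passed: 9; those not divisible by 10: 9 − 0 = 9; dropped labels = 2 × 9 = 18.
Actual frame index = 16804 − 18 = 16786.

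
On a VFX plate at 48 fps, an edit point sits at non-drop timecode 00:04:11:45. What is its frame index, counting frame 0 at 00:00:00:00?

12093

Total seconds to the label: (0 × 3600 + 4 × 60 + 11) = 251.
Frame index = 251 × 48 + 45 = 12093.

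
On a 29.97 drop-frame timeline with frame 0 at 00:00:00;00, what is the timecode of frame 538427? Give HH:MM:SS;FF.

04:59:25;17

Each 10-minute DF block holds 10 × 60 × 30 − 9 × 2 = 17982 frames. 538427 ÷ 17982 → 29 full blocks, remainder 16949.
Within the partial block the first minute is 1800 frames and each further minute 1798, so 9 further minute boundaries passed. Total skipped labels = 18 × 29 + 2 × 9 = 540.
Non-drop label index = 538427 + 540 = 538967; at 30 labels/s that is 04:59:25:17, i.e. DF 04:59:25;17.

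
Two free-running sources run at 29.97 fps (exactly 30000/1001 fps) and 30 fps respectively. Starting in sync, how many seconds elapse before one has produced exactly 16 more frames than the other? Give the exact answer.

8008/15 seconds

The gap grows by |30 − 30000/1001| = 30/1001 frames per second.
Time for a 16-frame gap: 16 ÷ (30/1001) = 8008/15 s.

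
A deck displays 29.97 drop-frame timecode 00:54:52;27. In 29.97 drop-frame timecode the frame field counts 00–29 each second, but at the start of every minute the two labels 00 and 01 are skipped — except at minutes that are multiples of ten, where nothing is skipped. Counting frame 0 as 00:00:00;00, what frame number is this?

Complete 10-minute blocks: 5, each 17982 frames → 89910.
Remaining 4 whole minutes in the current block: 1800 + 3 × 1798 = 7194 frames.
Within the current minute: 52 × 30 + 27 − 2 = 1585 (labels ;00/;01 skipped at this minute). Total = 89910 + 7194 + 1585 = 98689.

98689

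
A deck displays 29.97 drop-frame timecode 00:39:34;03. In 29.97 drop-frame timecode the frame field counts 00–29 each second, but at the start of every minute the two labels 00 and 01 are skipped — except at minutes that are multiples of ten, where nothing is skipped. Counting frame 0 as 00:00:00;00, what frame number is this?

71151

Complete 10-minute blocks: 3, each 17982 frames → 53946.
Remaining 9 whole minutes in the current block: 1800 + 8 × 1798 = 16184 frames.
Within the current minute: 34 × 30 + 3 − 2 = 1021 (labels ;00/;01 skipped at this minute). Total = 53946 + 16184 + 1021 = 71151.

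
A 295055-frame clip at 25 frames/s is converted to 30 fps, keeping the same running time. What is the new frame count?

Frames at target rate = 295055 × (30) / (25) = 354066.

354066 frames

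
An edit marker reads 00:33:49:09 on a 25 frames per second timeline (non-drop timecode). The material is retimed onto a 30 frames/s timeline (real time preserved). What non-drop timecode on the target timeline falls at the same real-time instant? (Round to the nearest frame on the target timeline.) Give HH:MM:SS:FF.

Source frame index: (0×3600 + 33×60 + 49) × 25 + 9 = 50734.
Real time: 50734 / (25) = 50734/25 s.
Target frame: (50734/25) × (30) = 304404/5 ≈ 60880.800 → 60881.
At 30 labels/s: frame 60881 → 00:33:49:11.

00:33:49:11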